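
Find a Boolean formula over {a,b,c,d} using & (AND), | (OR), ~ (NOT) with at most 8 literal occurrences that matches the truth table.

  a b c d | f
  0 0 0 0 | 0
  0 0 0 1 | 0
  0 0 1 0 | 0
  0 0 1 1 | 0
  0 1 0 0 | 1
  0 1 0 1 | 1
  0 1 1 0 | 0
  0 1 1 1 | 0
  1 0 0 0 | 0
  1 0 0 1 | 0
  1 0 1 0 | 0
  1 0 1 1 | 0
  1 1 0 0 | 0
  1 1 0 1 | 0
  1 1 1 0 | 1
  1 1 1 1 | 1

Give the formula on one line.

(((~c & b) & ~a) | ((c & (~b | a)) & b))

  ~c = 1100110011001100
  (~c & b) = 0000110000001100
  ~a = 1111111100000000
  ((~c & b) & ~a) = 0000110000000000
  ~b = 1111000011110000
  (~b | a) = 1111000011111111
  (c & (~b | a)) = 0011000000110011
  ((c & (~b | a)) & b) = 0000000000000011
  (((~c & b) & ~a) | ((c & (~b | a)) & b)) = 0000110000000011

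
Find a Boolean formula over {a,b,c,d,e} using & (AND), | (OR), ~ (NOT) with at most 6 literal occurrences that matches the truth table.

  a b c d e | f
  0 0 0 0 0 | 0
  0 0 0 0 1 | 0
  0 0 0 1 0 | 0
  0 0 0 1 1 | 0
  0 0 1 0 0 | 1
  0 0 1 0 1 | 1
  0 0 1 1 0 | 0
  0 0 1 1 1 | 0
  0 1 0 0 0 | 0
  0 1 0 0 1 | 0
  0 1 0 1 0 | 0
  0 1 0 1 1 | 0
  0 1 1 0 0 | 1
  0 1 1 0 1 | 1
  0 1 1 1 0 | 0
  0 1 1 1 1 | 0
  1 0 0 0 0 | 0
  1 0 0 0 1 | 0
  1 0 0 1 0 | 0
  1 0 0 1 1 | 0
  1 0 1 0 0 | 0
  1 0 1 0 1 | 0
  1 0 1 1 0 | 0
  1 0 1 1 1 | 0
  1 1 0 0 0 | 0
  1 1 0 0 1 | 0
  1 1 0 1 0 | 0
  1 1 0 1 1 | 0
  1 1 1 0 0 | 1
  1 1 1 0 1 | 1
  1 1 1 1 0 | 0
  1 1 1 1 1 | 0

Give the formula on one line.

  ~a = 11111111111111110000000000000000
  (~a | b) = 11111111111111110000000011111111
  ((~a | b) & c) = 00001111000011110000000000001111
  ~d = 11001100110011001100110011001100
  (((~a | b) & c) & ~d) = 00001100000011000000000000001100

(((~a | b) & c) & ~d)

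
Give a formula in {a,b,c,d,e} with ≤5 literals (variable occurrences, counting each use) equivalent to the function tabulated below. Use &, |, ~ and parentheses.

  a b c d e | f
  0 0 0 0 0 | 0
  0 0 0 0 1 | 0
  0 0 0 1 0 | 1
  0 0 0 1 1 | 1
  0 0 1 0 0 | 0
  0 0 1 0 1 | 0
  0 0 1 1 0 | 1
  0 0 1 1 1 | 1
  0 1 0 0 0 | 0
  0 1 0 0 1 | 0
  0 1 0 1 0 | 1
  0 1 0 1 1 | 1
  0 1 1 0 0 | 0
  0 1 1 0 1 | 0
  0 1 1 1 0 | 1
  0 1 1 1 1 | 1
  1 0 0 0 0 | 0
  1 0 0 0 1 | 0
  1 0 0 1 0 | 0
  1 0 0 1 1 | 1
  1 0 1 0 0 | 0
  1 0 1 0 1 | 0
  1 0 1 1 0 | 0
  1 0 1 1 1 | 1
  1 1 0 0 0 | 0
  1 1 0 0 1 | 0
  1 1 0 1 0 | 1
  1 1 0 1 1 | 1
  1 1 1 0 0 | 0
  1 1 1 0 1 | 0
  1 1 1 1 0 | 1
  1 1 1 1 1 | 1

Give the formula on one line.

(d & (e | (~a | b)))

  ~a = 11111111111111110000000000000000
  (~a | b) = 11111111111111110000000011111111
  (e | (~a | b)) = 11111111111111110101010111111111
  (d & (e | (~a | b))) = 00110011001100110001000100110011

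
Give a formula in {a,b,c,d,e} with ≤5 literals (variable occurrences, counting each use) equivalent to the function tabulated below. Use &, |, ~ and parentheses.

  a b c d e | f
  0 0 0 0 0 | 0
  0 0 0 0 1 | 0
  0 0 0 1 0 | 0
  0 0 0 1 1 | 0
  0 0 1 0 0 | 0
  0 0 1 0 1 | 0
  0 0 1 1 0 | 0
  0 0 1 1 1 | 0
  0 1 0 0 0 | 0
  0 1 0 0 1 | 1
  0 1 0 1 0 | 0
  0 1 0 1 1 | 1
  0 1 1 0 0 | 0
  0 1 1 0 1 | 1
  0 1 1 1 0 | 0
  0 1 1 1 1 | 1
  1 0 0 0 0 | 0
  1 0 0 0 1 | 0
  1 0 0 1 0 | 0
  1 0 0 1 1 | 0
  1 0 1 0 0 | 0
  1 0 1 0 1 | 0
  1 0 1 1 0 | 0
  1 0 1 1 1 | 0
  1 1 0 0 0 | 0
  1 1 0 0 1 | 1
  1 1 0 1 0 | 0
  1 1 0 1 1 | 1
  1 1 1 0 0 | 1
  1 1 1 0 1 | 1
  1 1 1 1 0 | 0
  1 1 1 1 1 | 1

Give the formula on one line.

  ~d = 11001100110011001100110011001100
  (a & ~d) = 00000000000000001100110011001100
  ((a & ~d) & c) = 00000000000000000000110000001100
  (e | ((a & ~d) & c)) = 01010101010101010101110101011101
  (b & (e | ((a & ~d) & c))) = 00000000010101010000000001011101

(b & (e | ((a & ~d) & c)))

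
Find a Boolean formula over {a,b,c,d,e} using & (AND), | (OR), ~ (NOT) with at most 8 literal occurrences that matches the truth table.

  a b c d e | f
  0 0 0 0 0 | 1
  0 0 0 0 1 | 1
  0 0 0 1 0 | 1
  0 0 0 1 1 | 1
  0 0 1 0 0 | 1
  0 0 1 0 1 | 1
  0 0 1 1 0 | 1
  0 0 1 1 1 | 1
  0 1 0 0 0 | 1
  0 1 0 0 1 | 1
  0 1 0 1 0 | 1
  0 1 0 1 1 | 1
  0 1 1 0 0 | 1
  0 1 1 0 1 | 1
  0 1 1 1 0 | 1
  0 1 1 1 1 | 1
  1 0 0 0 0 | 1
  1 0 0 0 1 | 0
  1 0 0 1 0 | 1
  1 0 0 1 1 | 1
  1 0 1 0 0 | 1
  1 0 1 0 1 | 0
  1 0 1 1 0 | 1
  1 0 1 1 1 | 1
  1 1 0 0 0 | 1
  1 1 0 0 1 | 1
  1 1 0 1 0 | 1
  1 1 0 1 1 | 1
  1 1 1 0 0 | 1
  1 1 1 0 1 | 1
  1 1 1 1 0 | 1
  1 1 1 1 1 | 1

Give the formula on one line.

  ~e = 10101010101010101010101010101010
  ~d = 11001100110011001100110011001100
  (~d & b) = 00000000110011000000000011001100
  (~e | (~d & b)) = 10101010111011101010101011101110
  (d & a) = 00000000000000000011001100110011
  ~a = 11111111111111110000000000000000
  ((d & a) | ~a) = 11111111111111110011001100110011
  ((~e | (~d & b)) | ((d & a) | ~a)) = 11111111111111111011101111111111

((~e | (~d & b)) | ((d & a) | ~a))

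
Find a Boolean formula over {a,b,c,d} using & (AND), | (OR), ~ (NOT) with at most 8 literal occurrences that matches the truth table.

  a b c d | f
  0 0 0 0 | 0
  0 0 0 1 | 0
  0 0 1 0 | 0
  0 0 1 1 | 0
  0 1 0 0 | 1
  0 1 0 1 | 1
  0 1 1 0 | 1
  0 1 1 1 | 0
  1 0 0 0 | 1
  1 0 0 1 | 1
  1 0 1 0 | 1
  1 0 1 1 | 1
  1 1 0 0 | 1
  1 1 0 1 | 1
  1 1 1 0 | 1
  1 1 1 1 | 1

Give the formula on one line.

  ~a = 1111111100000000
  (~a & b) = 0000111100000000
  ~d = 1010101010101010
  ~c = 1100110011001100
  ((~a & b) & d) = 0000010100000000
  (~c & ((~a & b) & d)) = 0000010000000000
  (~d | (~c & ((~a & b) & d))) = 1010111010101010
  ((~a & b) & (~d | (~c & ((~a & b) & d)))) = 0000111000000000
  (a | ((~a & b) & (~d | (~c & ((~a & b) & d))))) = 0000111011111111

(a | ((~a & b) & (~d | (~c & ((~a & b) & d)))))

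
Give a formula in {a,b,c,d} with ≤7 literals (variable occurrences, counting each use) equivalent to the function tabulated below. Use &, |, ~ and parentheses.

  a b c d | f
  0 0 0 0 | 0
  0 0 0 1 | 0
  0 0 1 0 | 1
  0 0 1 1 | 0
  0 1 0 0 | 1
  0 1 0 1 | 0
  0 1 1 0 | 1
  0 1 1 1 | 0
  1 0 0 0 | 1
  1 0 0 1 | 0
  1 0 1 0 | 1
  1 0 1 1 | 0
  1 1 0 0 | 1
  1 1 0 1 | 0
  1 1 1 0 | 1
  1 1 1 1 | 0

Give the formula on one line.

(~d & ((a | c) | b))

  ~d = 1010101010101010
  (a | c) = 0011001111111111
  ((a | c) | b) = 0011111111111111
  (~d & ((a | c) | b)) = 0010101010101010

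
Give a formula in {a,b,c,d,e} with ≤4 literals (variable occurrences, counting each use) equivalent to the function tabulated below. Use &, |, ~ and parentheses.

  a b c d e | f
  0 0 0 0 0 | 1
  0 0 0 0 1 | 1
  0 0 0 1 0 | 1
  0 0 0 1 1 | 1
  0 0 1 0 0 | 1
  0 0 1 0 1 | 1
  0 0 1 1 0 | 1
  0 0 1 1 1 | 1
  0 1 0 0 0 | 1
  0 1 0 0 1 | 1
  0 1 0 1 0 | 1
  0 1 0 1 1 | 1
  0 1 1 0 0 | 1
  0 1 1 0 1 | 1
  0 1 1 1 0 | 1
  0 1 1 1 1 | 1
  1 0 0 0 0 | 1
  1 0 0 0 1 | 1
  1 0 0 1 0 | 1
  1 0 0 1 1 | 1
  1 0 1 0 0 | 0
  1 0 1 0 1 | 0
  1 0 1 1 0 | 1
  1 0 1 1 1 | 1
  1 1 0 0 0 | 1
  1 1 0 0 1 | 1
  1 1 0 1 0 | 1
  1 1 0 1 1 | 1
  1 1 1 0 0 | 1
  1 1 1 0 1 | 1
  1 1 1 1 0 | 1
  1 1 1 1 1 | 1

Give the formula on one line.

(((~c | b) | d) | ~a)

  ~c = 11110000111100001111000011110000
  (~c | b) = 11110000111111111111000011111111
  ((~c | b) | d) = 11110011111111111111001111111111
  ~a = 11111111111111110000000000000000
  (((~c | b) | d) | ~a) = 11111111111111111111001111111111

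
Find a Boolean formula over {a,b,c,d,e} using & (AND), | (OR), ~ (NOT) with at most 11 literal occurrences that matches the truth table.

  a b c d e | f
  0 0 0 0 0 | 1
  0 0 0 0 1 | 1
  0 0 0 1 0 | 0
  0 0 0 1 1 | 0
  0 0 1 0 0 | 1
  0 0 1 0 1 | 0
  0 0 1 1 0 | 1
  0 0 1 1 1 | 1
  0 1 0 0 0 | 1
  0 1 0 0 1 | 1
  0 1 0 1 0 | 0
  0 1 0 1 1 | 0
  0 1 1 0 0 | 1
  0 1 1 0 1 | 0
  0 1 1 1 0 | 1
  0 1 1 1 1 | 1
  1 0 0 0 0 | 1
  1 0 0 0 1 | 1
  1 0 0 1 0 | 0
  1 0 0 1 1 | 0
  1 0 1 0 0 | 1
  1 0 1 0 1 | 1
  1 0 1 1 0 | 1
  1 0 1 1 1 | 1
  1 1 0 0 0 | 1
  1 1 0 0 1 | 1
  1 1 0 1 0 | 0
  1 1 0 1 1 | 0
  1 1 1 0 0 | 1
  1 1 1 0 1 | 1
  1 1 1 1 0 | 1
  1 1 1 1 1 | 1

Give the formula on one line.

((c & ((e & a) | (d | ~c))) | ((~c | ~e) & ~d))

  (e & a) = 00000000000000000101010101010101
  ~c = 11110000111100001111000011110000
  (d | ~c) = 11110011111100111111001111110011
  ((e & a) | (d | ~c)) = 11110011111100111111011111110111
  (c & ((e & a) | (d | ~c))) = 00000011000000110000011100000111
  ~e = 10101010101010101010101010101010
  (~c | ~e) = 11111010111110101111101011111010
  ~d = 11001100110011001100110011001100
  ((~c | ~e) & ~d) = 11001000110010001100100011001000
  ((c & ((e & a) | (d | ~c))) | ((~c | ~e) & ~d)) = 11001011110010111100111111001111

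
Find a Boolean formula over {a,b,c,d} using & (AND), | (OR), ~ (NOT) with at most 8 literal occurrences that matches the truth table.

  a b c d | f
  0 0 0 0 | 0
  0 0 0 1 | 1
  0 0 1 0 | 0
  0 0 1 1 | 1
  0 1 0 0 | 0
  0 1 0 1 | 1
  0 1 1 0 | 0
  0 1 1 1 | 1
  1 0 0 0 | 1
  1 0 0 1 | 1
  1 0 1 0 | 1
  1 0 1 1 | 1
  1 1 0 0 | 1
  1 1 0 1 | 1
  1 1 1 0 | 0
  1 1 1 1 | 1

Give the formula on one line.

(((a | d) & ~b) | (d | ((a | d) & ~c)))

  (a | d) = 0101010111111111
  ~b = 1111000011110000
  ((a | d) & ~b) = 0101000011110000
  ~c = 1100110011001100
  ((a | d) & ~c) = 0100010011001100
  (d | ((a | d) & ~c)) = 0101010111011101
  (((a | d) & ~b) | (d | ((a | d) & ~c))) = 0101010111111101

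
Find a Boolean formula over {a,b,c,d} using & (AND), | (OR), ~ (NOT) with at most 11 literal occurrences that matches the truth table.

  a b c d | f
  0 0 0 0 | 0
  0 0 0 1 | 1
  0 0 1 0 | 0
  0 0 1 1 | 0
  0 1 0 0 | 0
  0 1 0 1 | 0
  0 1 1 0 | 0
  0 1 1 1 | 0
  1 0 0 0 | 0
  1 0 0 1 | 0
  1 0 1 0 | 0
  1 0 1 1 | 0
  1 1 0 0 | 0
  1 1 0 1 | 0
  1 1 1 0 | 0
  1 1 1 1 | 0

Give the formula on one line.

((~a & ((a & ~d) | ((~a & ~b) | (~a & ~d)))) & (d & ~c))

  ~a = 1111111100000000
  ~d = 1010101010101010
  (a & ~d) = 0000000010101010
  ~b = 1111000011110000
  (~a & ~b) = 1111000000000000
  (~a & ~d) = 1010101000000000
  ((~a & ~b) | (~a & ~d)) = 1111101000000000
  ((a & ~d) | ((~a & ~b) | (~a & ~d))) = 1111101010101010
  (~a & ((a & ~d) | ((~a & ~b) | (~a & ~d)))) = 1111101000000000
  ~c = 1100110011001100
  (d & ~c) = 0100010001000100
  ((~a & ((a & ~d) | ((~a & ~b) | (~a & ~d)))) & (d & ~c)) = 0100000000000000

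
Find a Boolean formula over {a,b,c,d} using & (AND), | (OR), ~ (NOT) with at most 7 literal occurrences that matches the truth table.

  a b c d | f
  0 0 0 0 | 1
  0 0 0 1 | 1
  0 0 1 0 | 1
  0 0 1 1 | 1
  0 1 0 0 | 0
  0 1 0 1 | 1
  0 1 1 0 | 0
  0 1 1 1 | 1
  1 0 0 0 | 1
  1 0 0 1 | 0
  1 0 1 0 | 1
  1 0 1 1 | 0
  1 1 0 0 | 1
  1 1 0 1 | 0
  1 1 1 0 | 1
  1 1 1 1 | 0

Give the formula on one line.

  ~b = 1111000011110000
  (~b | d) = 1111010111110101
  ((~b | d) | a) = 1111010111111111
  ~a = 1111111100000000
  ~d = 1010101010101010
  (~a | ~d) = 1111111110101010
  (((~b | d) | a) & (~a | ~d)) = 1111010110101010

(((~b | d) | a) & (~a | ~d))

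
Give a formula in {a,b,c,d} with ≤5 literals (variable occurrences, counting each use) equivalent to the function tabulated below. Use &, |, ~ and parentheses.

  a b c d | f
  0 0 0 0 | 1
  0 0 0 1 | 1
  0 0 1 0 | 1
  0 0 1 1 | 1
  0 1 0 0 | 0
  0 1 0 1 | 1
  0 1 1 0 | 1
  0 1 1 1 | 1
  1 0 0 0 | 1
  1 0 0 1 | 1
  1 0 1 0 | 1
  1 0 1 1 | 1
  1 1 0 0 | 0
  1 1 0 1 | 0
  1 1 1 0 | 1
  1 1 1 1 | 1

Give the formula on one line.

(((c & b) | ~b) | (d & ~a))

  (c & b) = 0000001100000011
  ~b = 1111000011110000
  ((c & b) | ~b) = 1111001111110011
  ~a = 1111111100000000
  (d & ~a) = 0101010100000000
  (((c & b) | ~b) | (d & ~a)) = 1111011111110011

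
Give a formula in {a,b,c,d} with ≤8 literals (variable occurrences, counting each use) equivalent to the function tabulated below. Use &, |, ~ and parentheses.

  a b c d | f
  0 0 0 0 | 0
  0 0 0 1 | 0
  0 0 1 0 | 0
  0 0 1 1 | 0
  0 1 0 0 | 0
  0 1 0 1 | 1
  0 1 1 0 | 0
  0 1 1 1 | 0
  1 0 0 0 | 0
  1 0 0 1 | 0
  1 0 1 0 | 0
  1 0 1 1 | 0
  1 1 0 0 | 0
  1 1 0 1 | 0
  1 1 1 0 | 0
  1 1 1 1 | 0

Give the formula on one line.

(((~a | ~d) & b) & ((d | c) & ~c))

  ~a = 1111111100000000
  ~d = 1010101010101010
  (~a | ~d) = 1111111110101010
  ((~a | ~d) & b) = 0000111100001010
  (d | c) = 0111011101110111
  ~c = 1100110011001100
  ((d | c) & ~c) = 0100010001000100
  (((~a | ~d) & b) & ((d | c) & ~c)) = 0000010000000000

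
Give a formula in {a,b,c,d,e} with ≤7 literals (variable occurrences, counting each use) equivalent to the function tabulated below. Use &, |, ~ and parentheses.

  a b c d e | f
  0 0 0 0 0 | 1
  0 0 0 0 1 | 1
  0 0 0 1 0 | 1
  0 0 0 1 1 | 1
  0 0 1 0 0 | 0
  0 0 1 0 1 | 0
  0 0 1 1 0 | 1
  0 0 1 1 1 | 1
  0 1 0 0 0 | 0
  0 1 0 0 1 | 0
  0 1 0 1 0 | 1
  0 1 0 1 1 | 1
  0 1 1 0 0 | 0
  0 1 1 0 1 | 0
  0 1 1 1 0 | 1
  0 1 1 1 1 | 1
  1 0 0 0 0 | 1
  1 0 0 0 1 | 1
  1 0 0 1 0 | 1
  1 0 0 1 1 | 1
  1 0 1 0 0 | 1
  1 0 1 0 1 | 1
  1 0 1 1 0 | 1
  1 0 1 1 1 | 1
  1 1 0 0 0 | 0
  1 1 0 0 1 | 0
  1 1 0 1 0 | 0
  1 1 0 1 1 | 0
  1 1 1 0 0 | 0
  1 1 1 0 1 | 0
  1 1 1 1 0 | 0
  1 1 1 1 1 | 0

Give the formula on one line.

((d & ~a) | ((~c | a) & ~b))

  ~a = 11111111111111110000000000000000
  (d & ~a) = 00110011001100110000000000000000
  ~c = 11110000111100001111000011110000
  (~c | a) = 11110000111100001111111111111111
  ~b = 11111111000000001111111100000000
  ((~c | a) & ~b) = 11110000000000001111111100000000
  ((d & ~a) | ((~c | a) & ~b)) = 11110011001100111111111100000000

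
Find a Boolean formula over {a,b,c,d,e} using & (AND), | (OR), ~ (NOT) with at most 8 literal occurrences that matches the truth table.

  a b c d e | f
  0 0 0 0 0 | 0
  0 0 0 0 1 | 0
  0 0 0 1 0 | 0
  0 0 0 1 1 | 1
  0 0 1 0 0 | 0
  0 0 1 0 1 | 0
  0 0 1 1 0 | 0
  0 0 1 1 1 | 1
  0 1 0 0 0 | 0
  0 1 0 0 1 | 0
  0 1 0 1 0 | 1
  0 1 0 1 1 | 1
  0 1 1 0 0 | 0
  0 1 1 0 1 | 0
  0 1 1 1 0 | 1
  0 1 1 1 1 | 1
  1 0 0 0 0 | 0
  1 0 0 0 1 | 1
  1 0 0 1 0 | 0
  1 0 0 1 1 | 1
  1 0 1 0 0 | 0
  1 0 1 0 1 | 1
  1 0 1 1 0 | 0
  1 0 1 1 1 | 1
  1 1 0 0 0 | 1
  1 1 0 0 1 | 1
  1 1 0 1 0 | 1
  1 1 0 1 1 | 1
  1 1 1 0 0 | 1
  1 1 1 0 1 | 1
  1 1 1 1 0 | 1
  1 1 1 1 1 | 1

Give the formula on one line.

  (e | b) = 01010101111111110101010111111111
  ((e | b) & d) = 00010001001100110001000100110011
  (a & e) = 00000000000000000101010101010101
  ~a = 11111111111111110000000000000000
  (~a | b) = 11111111111111110000000011111111
  ((a & e) | (~a | b)) = 11111111111111110101010111111111
  (a & ((a & e) | (~a | b))) = 00000000000000000101010111111111
  (((e | b) & d) | (a & ((a & e) | (~a | b)))) = 00010001001100110101010111111111

(((e | b) & d) | (a & ((a & e) | (~a | b))))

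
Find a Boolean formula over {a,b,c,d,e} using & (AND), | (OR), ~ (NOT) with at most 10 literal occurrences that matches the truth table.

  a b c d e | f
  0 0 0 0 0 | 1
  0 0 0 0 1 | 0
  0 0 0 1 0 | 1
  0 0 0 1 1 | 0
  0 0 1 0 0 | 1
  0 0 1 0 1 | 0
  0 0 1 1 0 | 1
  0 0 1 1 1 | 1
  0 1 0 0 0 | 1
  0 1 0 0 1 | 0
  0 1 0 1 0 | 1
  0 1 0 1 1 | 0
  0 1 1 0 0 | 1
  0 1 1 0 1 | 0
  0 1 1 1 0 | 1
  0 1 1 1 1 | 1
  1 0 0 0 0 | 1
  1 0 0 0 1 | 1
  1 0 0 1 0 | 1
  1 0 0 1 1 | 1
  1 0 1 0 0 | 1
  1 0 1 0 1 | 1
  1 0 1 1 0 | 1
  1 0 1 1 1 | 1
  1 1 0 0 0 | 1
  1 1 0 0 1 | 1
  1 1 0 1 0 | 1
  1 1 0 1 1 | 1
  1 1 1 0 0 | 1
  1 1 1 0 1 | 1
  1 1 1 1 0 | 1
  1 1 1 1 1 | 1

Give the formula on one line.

  (d & c) = 00000011000000110000001100000011
  (c & a) = 00000000000000000000111100001111
  ~d = 11001100110011001100110011001100
  (~d & c) = 00001100000011000000110000001100
  ((c & a) & (~d & c)) = 00000000000000000000110000001100
  ((d & c) | ((c & a) & (~d & c))) = 00000011000000110000111100001111
  ~e = 10101010101010101010101010101010
  (~e | a) = 10101010101010101111111111111111
  (((d & c) | ((c & a) & (~d & c))) | (~e | a)) = 10101011101010111111111111111111

(((d & c) | ((c & a) & (~d & c))) | (~e | a))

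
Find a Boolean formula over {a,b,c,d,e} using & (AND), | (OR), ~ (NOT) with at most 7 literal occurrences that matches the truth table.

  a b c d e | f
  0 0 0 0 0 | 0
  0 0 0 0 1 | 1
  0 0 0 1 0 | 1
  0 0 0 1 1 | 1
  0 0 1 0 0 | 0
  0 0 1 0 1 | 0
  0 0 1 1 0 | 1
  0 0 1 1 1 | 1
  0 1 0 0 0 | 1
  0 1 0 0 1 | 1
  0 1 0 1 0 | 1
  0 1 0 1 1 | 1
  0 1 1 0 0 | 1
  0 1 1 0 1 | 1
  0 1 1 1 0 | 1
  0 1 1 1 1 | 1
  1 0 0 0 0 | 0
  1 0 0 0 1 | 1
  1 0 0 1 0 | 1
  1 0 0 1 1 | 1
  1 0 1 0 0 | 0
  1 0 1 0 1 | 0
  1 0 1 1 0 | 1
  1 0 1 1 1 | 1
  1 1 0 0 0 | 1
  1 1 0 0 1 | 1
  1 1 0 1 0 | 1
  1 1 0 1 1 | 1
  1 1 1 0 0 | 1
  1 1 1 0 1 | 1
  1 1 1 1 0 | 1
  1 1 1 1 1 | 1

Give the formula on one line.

  (b & c) = 00000000000011110000000000001111
  ~c = 11110000111100001111000011110000
  ((b & c) | ~c) = 11110000111111111111000011111111
  (e & ((b & c) | ~c)) = 01010000010101010101000001010101
  ((e & ((b & c) | ~c)) | b) = 01010000111111110101000011111111
  (d | ((e & ((b & c) | ~c)) | b)) = 01110011111111110111001111111111

(d | ((e & ((b & c) | ~c)) | b))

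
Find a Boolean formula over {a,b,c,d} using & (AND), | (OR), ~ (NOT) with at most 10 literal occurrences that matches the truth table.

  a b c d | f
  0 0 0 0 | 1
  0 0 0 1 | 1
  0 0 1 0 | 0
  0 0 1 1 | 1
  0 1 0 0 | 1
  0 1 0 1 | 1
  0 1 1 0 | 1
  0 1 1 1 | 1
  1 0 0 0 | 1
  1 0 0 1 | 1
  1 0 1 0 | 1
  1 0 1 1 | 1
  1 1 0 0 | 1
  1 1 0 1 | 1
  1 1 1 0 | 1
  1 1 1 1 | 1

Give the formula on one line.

  ~a = 1111111100000000
  ~b = 1111000011110000
  (~a & ~b) = 1111000000000000
  ((~a & ~b) | d) = 1111010101010101
  (((~a & ~b) | d) & b) = 0000010100000101
  (a & ~b) = 0000000011110000
  ((((~a & ~b) | d) & b) | (a & ~b)) = 0000010111110101
  ~c = 1100110011001100
  (~c | b) = 1100111111001111
  (((((~a & ~b) | d) & b) | (a & ~b)) | (~c | b)) = 1100111111111111
  ((((((~a & ~b) | d) & b) | (a & ~b)) | (~c | b)) | d) = 1101111111111111

((((((~a & ~b) | d) & b) | (a & ~b)) | (~c | b)) | d)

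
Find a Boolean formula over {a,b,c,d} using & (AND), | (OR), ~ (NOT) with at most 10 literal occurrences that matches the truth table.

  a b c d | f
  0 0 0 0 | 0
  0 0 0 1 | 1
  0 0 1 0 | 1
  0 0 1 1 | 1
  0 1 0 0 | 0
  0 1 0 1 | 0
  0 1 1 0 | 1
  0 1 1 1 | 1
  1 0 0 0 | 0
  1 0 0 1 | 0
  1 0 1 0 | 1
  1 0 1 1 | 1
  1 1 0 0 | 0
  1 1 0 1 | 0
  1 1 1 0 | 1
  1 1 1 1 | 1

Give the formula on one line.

  ~b = 1111000011110000
  (b | a) = 0000111111111111
  (c & (b | a)) = 0000001100110011
  ((c & (b | a)) & ~b) = 0000000000110000
  ~a = 1111111100000000
  (d & ~a) = 0101010100000000
  (((c & (b | a)) & ~b) | (d & ~a)) = 0101010100110000
  (~b & (((c & (b | a)) & ~b) | (d & ~a))) = 0101000000110000
  ((~b & (((c & (b | a)) & ~b) | (d & ~a))) | c) = 0111001100110011

((~b & (((c & (b | a)) & ~b) | (d & ~a))) | c)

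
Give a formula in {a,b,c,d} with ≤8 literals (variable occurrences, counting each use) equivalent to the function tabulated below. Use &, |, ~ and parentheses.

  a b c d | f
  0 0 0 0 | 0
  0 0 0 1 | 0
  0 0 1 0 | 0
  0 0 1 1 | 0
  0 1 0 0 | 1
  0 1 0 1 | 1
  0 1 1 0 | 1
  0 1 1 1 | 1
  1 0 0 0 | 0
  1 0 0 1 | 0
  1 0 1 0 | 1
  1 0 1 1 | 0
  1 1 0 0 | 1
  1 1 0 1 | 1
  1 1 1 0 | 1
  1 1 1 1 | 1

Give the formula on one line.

((((a & ~d) | (b & ~d)) & (~a | c)) | b)

  ~d = 1010101010101010
  (a & ~d) = 0000000010101010
  (b & ~d) = 0000101000001010
  ((a & ~d) | (b & ~d)) = 0000101010101010
  ~a = 1111111100000000
  (~a | c) = 1111111100110011
  (((a & ~d) | (b & ~d)) & (~a | c)) = 0000101000100010
  ((((a & ~d) | (b & ~d)) & (~a | c)) | b) = 0000111100101111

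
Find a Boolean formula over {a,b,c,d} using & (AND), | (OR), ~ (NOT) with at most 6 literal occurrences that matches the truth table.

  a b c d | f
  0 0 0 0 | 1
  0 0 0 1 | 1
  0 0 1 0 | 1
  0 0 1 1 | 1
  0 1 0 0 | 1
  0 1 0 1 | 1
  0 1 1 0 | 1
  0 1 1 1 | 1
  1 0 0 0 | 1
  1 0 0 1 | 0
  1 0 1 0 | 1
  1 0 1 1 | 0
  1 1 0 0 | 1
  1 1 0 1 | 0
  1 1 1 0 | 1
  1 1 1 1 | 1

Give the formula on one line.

  ~a = 1111111100000000
  (~a | b) = 1111111100001111
  (c & (~a | b)) = 0011001100000011
  ~d = 1010101010101010
  (~a | ~d) = 1111111110101010
  ((c & (~a | b)) | (~a | ~d)) = 1111111110101011

((c & (~a | b)) | (~a | ~d))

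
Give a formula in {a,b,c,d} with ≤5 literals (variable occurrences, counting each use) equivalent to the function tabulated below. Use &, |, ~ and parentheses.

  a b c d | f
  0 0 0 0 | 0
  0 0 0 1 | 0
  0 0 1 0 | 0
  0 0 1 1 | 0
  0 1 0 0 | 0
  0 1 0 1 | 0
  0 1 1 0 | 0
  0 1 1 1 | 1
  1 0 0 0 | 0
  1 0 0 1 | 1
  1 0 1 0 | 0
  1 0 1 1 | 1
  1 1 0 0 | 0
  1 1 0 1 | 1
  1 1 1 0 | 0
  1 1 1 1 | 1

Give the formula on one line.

  (a & d) = 0000000001010101
  (b & c) = 0000001100000011
  ((a & d) | (b & c)) = 0000001101010111
  (((a & d) | (b & c)) & d) = 0000000101010101

(((a & d) | (b & c)) & d)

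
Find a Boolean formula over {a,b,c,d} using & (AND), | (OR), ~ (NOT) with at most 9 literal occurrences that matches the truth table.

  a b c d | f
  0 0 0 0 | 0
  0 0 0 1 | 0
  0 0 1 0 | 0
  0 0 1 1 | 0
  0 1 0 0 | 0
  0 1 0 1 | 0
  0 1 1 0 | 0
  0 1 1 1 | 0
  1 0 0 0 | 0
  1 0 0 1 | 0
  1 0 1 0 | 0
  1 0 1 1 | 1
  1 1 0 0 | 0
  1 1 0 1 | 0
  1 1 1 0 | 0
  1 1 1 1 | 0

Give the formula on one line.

(((a & c) & ((a | ~c) & ~b)) & ((c & d) | (c & ~a)))

  (a & c) = 0000000000110011
  ~c = 1100110011001100
  (a | ~c) = 1100110011111111
  ~b = 1111000011110000
  ((a | ~c) & ~b) = 1100000011110000
  ((a & c) & ((a | ~c) & ~b)) = 0000000000110000
  (c & d) = 0001000100010001
  ~a = 1111111100000000
  (c & ~a) = 0011001100000000
  ((c & d) | (c & ~a)) = 0011001100010001
  (((a & c) & ((a | ~c) & ~b)) & ((c & d) | (c & ~a))) = 0000000000010000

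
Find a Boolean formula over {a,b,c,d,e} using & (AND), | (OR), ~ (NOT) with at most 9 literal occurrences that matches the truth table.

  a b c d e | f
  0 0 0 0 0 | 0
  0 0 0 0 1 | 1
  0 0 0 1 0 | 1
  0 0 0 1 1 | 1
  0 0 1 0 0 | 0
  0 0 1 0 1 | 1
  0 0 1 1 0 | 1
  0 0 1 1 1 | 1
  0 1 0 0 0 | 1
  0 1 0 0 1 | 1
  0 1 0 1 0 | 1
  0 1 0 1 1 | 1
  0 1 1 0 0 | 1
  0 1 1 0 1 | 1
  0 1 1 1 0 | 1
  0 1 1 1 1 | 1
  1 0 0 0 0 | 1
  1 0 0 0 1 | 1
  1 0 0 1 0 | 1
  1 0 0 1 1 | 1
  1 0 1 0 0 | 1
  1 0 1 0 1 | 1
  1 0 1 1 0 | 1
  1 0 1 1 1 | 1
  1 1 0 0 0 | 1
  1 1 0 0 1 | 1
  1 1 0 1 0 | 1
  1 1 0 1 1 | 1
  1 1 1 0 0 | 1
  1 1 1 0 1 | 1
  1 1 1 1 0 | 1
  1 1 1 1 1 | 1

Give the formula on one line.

((((e | (d & c)) & ~b) | ((d | a) | (e & b))) | b)

  (d & c) = 00000011000000110000001100000011
  (e | (d & c)) = 01010111010101110101011101010111
  ~b = 11111111000000001111111100000000
  ((e | (d & c)) & ~b) = 01010111000000000101011100000000
  (d | a) = 00110011001100111111111111111111
  (e & b) = 00000000010101010000000001010101
  ((d | a) | (e & b)) = 00110011011101111111111111111111
  (((e | (d & c)) & ~b) | ((d | a) | (e & b))) = 01110111011101111111111111111111
  ((((e | (d & c)) & ~b) | ((d | a) | (e & b))) | b) = 01110111111111111111111111111111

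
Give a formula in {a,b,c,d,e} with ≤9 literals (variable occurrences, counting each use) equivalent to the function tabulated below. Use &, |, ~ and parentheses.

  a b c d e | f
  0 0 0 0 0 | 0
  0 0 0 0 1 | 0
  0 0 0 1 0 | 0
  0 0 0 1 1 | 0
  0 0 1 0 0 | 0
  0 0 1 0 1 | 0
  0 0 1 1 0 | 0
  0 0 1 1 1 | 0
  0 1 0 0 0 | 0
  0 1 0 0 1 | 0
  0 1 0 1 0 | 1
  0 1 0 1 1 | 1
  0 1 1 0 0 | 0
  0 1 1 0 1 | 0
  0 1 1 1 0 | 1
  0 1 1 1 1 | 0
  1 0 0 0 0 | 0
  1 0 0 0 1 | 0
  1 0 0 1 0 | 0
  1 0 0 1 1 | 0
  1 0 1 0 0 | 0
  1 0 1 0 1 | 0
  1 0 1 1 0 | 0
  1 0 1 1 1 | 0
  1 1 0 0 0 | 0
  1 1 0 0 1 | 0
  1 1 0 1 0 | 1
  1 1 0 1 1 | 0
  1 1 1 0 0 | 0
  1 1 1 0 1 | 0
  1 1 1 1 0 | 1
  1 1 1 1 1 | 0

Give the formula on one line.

((~a | (a & ~e)) & ((~e | ~c) & (d & b)))

  ~a = 11111111111111110000000000000000
  ~e = 10101010101010101010101010101010
  (a & ~e) = 00000000000000001010101010101010
  (~a | (a & ~e)) = 11111111111111111010101010101010
  ~c = 11110000111100001111000011110000
  (~e | ~c) = 11111010111110101111101011111010
  (d & b) = 00000000001100110000000000110011
  ((~e | ~c) & (d & b)) = 00000000001100100000000000110010
  ((~a | (a & ~e)) & ((~e | ~c) & (d & b))) = 00000000001100100000000000100010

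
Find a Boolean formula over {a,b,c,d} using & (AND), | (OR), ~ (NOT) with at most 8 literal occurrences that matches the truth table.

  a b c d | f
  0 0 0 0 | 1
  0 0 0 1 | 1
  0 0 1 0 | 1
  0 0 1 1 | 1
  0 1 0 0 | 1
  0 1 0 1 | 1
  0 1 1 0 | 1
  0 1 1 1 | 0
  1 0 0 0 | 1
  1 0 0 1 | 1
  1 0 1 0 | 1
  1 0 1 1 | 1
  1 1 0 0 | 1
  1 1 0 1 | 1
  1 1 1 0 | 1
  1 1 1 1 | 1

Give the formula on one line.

((~d | a) | (((~b & ~d) | (d & ~b)) | ~c))

  ~d = 1010101010101010
  (~d | a) = 1010101011111111
  ~b = 1111000011110000
  (~b & ~d) = 1010000010100000
  (d & ~b) = 0101000001010000
  ((~b & ~d) | (d & ~b)) = 1111000011110000
  ~c = 1100110011001100
  (((~b & ~d) | (d & ~b)) | ~c) = 1111110011111100
  ((~d | a) | (((~b & ~d) | (d & ~b)) | ~c)) = 1111111011111111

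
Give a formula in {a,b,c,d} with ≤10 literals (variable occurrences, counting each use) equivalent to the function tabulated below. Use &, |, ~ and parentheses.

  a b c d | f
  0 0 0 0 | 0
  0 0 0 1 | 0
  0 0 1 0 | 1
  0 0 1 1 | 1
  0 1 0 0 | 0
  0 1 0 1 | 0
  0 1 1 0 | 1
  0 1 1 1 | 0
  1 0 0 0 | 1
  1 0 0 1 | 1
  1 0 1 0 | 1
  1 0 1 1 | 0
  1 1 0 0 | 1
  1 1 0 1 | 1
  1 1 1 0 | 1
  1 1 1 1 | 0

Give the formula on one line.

  ~d = 1010101010101010
  (c & ~d) = 0010001000100010
  ~b = 1111000011110000
  ~a = 1111111100000000
  (~b & ~a) = 1111000000000000
  ((c & ~d) | (~b & ~a)) = 1111001000100010
  (((c & ~d) | (~b & ~a)) & c) = 0011001000100010
  ~c = 1100110011001100
  (a & ~c) = 0000000011001100
  ((((c & ~d) | (~b & ~a)) & c) | (a & ~c)) = 0011001011101110

((((c & ~d) | (~b & ~a)) & c) | (a & ~c))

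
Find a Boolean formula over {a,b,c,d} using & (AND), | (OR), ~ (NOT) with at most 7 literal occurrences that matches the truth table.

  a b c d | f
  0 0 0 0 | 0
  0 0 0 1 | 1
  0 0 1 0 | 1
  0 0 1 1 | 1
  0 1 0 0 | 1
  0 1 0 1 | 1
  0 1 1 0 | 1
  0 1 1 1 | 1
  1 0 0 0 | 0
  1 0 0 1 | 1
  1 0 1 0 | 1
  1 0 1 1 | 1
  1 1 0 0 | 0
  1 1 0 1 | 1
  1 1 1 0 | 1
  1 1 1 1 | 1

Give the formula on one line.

(((~a & b) | c) | d)

  ~a = 1111111100000000
  (~a & b) = 0000111100000000
  ((~a & b) | c) = 0011111100110011
  (((~a & b) | c) | d) = 0111111101110111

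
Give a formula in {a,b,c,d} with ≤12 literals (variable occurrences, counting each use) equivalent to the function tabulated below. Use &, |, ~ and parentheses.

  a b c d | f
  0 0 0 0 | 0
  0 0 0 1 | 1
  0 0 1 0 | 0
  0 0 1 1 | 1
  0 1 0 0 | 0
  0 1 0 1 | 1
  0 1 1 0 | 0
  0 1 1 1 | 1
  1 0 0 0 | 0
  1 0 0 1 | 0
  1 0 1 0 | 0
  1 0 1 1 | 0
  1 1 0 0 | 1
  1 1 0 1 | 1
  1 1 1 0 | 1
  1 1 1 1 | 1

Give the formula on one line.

((~a | (b | ((~a & ~b) & (c | (b & ~d))))) & (d | a))

  ~a = 1111111100000000
  ~b = 1111000011110000
  (~a & ~b) = 1111000000000000
  ~d = 1010101010101010
  (b & ~d) = 0000101000001010
  (c | (b & ~d)) = 0011101100111011
  ((~a & ~b) & (c | (b & ~d))) = 0011000000000000
  (b | ((~a & ~b) & (c | (b & ~d)))) = 0011111100001111
  (~a | (b | ((~a & ~b) & (c | (b & ~d))))) = 1111111100001111
  (d | a) = 0101010111111111
  ((~a | (b | ((~a & ~b) & (c | (b & ~d))))) & (d | a)) = 0101010100001111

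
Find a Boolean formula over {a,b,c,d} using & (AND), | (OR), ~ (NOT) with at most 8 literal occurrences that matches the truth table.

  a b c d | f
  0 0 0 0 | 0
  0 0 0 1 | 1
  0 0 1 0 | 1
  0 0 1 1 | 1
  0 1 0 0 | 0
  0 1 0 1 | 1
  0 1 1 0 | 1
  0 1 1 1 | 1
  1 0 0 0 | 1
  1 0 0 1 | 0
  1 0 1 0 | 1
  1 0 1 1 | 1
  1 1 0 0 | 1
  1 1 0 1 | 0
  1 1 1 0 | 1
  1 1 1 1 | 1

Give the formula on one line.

  ~d = 1010101010101010
  (~d & c) = 0010001000100010
  (d | a) = 0101010111111111
  ~a = 1111111100000000
  (~a & d) = 0101010100000000
  (~d | (~a & d)) = 1111111110101010
  (c | (~d | (~a & d))) = 1111111110111011
  ((d | a) & (c | (~d | (~a & d)))) = 0101010110111011
  ((~d & c) | ((d | a) & (c | (~d | (~a & d))))) = 0111011110111011

((~d & c) | ((d | a) & (c | (~d | (~a & d)))))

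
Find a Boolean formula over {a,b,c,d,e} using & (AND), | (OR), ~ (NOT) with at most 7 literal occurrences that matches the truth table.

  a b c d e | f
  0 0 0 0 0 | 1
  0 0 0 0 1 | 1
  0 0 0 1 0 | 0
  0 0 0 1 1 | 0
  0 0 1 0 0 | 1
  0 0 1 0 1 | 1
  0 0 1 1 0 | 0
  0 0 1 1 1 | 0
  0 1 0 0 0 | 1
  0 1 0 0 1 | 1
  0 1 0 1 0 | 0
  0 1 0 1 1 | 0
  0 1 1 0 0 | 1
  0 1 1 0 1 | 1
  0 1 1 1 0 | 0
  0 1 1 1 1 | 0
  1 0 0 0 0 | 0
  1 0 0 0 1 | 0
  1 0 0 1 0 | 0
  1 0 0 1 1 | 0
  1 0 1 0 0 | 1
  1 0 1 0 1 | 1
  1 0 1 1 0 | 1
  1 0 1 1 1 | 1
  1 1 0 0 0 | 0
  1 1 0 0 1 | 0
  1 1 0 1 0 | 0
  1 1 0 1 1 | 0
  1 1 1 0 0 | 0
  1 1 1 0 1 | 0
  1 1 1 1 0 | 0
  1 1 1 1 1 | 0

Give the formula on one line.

(((a & c) & ~b) | (~a & ~d))

  (a & c) = 00000000000000000000111100001111
  ~b = 11111111000000001111111100000000
  ((a & c) & ~b) = 00000000000000000000111100000000
  ~a = 11111111111111110000000000000000
  ~d = 11001100110011001100110011001100
  (~a & ~d) = 11001100110011000000000000000000
  (((a & c) & ~b) | (~a & ~d)) = 11001100110011000000111100000000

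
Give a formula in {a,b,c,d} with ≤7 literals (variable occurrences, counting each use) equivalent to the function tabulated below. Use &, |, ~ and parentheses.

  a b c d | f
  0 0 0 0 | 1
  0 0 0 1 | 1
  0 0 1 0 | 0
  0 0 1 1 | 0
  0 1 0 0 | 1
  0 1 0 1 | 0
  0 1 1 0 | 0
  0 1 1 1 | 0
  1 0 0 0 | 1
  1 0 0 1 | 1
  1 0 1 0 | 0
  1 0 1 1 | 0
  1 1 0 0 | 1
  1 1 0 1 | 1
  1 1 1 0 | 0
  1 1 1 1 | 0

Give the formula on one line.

(((a | ~d) | (~b & ~a)) & ~c)

  ~d = 1010101010101010
  (a | ~d) = 1010101011111111
  ~b = 1111000011110000
  ~a = 1111111100000000
  (~b & ~a) = 1111000000000000
  ((a | ~d) | (~b & ~a)) = 1111101011111111
  ~c = 1100110011001100
  (((a | ~d) | (~b & ~a)) & ~c) = 1100100011001100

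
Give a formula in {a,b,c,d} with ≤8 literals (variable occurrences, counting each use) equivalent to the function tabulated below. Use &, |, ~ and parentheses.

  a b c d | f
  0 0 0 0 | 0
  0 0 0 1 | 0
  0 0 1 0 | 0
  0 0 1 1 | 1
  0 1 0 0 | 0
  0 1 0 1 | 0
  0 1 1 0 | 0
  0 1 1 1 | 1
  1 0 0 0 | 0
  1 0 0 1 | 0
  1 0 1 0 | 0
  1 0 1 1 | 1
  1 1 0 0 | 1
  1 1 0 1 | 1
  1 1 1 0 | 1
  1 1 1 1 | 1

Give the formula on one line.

  (c & d) = 0001000100010001
  (a & d) = 0000000001010101
  (c & (a & d)) = 0000000000010001
  ~a = 1111111100000000
  (~a | b) = 1111111100001111
  ((~a | b) & a) = 0000000000001111
  ((c & (a & d)) | ((~a | b) & a)) = 0000000000011111
  ((c & d) | ((c & (a & d)) | ((~a | b) & a))) = 0001000100011111

((c & d) | ((c & (a & d)) | ((~a | b) & a)))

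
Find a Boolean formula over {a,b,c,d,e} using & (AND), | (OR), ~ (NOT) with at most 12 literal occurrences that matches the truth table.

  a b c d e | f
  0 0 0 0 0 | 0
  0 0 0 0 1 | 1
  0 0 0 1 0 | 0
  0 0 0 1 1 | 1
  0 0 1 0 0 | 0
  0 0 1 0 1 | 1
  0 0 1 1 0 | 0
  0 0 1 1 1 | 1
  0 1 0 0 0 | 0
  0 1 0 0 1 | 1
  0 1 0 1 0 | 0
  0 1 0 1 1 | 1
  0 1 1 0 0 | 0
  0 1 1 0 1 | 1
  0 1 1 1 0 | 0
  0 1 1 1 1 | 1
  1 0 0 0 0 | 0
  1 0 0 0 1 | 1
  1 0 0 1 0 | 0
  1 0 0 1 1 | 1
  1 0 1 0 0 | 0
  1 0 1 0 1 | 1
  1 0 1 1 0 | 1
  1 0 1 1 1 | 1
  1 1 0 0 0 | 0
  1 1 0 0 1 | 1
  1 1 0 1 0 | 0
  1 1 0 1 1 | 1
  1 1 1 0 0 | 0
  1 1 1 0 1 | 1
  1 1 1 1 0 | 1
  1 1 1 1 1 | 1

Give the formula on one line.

  (b | d) = 00110011111111110011001111111111
  ~a = 11111111111111110000000000000000
  (d & ~a) = 00110011001100110000000000000000
  (d & c) = 00000011000000110000001100000011
  ((d & ~a) | (d & c)) = 00110011001100110000001100000011
  (e | ((d & ~a) | (d & c))) = 01110111011101110101011101010111
  ((e | ((d & ~a) | (d & c))) & a) = 00000000000000000101011101010111
  ((b | d) & ((e | ((d & ~a) | (d & c))) & a)) = 00000000000000000001001101010111
  (e | ((b | d) & ((e | ((d & ~a) | (d & c))) & a))) = 01010101010101010101011101010111

(e | ((b | d) & ((e | ((d & ~a) | (d & c))) & a)))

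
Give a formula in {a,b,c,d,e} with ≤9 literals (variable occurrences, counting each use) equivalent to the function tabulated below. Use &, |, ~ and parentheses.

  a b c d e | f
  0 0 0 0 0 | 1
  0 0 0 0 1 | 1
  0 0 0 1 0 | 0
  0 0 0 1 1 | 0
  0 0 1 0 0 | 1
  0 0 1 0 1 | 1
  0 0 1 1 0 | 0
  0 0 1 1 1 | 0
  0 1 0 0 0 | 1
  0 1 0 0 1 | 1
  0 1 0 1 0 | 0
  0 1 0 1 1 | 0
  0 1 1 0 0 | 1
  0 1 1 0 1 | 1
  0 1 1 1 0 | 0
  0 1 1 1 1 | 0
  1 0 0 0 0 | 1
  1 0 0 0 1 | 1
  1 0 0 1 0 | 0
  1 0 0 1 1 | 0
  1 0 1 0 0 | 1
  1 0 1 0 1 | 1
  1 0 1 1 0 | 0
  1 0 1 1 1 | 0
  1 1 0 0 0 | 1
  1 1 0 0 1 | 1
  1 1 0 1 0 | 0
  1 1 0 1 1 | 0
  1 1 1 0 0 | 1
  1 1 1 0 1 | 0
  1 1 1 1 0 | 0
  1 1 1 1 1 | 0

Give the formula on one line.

(((~c | (~a | ~b)) | (~d & (~c | (~e | ~b)))) & ~d)

  ~c = 11110000111100001111000011110000
  ~a = 11111111111111110000000000000000
  ~b = 11111111000000001111111100000000
  (~a | ~b) = 11111111111111111111111100000000
  (~c | (~a | ~b)) = 11111111111111111111111111110000
  ~d = 11001100110011001100110011001100
  ~e = 10101010101010101010101010101010
  (~e | ~b) = 11111111101010101111111110101010
  (~c | (~e | ~b)) = 11111111111110101111111111111010
  (~d & (~c | (~e | ~b))) = 11001100110010001100110011001000
  ((~c | (~a | ~b)) | (~d & (~c | (~e | ~b)))) = 11111111111111111111111111111000
  (((~c | (~a | ~b)) | (~d & (~c | (~e | ~b)))) & ~d) = 11001100110011001100110011001000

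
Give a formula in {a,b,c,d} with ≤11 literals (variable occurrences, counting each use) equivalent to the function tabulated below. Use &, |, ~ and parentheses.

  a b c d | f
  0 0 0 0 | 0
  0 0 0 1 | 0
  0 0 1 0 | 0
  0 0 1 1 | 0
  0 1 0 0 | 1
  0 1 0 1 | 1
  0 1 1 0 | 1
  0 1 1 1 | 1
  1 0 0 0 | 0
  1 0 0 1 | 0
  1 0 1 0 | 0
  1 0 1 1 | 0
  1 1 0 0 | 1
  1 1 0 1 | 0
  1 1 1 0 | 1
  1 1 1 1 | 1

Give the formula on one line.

  (c & b) = 0000001100000011
  ~d = 1010101010101010
  (~d & b) = 0000101000001010
  ((c & b) | (~d & b)) = 0000101100001011
  ~a = 1111111100000000
  ~b = 1111000011110000
  (~b & ~d) = 1010000010100000
  (~a | (~b & ~d)) = 1111111110100000
  (((c & b) | (~d & b)) | (~a | (~b & ~d))) = 1111111110101011
  ((((c & b) | (~d & b)) | (~a | (~b & ~d))) | c) = 1111111110111011
  (((((c & b) | (~d & b)) | (~a | (~b & ~d))) | c) & b) = 0000111100001011

(((((c & b) | (~d & b)) | (~a | (~b & ~d))) | c) & b)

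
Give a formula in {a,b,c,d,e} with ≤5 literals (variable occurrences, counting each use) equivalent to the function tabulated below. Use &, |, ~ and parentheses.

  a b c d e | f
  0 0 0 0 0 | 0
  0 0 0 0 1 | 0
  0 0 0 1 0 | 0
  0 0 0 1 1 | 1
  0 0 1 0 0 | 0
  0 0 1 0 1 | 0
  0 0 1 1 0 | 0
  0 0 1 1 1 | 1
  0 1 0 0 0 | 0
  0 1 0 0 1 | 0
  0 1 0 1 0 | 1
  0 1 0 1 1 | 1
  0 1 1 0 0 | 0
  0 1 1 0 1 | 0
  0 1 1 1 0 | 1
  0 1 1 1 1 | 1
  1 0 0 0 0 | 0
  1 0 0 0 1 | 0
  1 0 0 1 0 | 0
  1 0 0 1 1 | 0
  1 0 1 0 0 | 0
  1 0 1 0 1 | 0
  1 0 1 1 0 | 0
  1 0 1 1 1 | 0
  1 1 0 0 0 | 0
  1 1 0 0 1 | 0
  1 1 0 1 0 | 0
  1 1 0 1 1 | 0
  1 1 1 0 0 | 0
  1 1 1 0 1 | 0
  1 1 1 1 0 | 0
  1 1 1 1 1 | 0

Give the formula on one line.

((d & (b | e)) & ~a)

  (b | e) = 01010101111111110101010111111111
  (d & (b | e)) = 00010001001100110001000100110011
  ~a = 11111111111111110000000000000000
  ((d & (b | e)) & ~a) = 00010001001100110000000000000000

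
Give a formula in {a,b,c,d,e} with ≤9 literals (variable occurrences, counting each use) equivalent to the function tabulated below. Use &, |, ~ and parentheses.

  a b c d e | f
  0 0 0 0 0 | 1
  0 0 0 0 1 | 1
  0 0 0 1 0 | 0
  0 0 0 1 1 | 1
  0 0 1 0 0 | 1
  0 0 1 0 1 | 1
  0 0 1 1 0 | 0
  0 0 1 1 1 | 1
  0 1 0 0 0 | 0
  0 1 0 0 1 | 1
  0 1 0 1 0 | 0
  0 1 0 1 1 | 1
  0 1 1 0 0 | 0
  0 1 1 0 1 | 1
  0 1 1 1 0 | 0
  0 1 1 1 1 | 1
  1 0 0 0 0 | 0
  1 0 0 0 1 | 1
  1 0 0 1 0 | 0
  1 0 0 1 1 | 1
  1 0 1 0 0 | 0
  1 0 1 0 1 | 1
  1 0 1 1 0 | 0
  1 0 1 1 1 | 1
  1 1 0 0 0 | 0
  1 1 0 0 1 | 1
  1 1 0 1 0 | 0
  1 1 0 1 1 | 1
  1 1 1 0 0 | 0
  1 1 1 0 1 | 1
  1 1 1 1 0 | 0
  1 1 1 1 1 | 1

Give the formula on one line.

  ~b = 11111111000000001111111100000000
  ~a = 11111111111111110000000000000000
  (~b & ~a) = 11111111000000000000000000000000
  (~b & e) = 01010101000000000101010100000000
  ~d = 11001100110011001100110011001100
  ~e = 10101010101010101010101010101010
  (~d & ~e) = 10001000100010001000100010001000
  ((~b & e) | (~d & ~e)) = 11011101100010001101110110001000
  ((~b & ~a) & ((~b & e) | (~d & ~e))) = 11011101000000000000000000000000
  (e | ((~b & ~a) & ((~b & e) | (~d & ~e)))) = 11011101010101010101010101010101

(e | ((~b & ~a) & ((~b & e) | (~d & ~e))))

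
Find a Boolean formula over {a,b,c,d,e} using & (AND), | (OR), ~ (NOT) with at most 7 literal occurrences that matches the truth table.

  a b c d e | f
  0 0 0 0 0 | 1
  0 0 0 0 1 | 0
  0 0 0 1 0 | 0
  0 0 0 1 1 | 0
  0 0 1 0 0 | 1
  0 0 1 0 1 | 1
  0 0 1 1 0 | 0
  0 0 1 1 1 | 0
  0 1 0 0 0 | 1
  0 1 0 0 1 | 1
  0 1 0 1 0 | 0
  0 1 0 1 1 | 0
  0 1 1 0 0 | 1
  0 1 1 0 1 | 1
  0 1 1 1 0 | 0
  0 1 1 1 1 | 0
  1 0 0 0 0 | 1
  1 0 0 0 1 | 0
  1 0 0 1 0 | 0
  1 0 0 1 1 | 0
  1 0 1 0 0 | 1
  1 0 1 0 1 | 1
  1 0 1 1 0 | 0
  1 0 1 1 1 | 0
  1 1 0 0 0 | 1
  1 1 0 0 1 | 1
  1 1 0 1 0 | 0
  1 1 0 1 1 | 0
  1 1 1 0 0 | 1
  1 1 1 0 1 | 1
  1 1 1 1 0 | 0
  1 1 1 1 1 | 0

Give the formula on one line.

  ~d = 11001100110011001100110011001100
  (c & e) = 00000101000001010000010100000101
  ~e = 10101010101010101010101010101010
  (~d | ~e) = 11101110111011101110111011101110
  (b & (~d | ~e)) = 00000000111011100000000011101110
  (~e | (b & (~d | ~e))) = 10101010111011101010101011101110
  ((c & e) | (~e | (b & (~d | ~e)))) = 10101111111011111010111111101111
  (~d & ((c & e) | (~e | (b & (~d | ~e))))) = 10001100110011001000110011001100

(~d & ((c & e) | (~e | (b & (~d | ~e)))))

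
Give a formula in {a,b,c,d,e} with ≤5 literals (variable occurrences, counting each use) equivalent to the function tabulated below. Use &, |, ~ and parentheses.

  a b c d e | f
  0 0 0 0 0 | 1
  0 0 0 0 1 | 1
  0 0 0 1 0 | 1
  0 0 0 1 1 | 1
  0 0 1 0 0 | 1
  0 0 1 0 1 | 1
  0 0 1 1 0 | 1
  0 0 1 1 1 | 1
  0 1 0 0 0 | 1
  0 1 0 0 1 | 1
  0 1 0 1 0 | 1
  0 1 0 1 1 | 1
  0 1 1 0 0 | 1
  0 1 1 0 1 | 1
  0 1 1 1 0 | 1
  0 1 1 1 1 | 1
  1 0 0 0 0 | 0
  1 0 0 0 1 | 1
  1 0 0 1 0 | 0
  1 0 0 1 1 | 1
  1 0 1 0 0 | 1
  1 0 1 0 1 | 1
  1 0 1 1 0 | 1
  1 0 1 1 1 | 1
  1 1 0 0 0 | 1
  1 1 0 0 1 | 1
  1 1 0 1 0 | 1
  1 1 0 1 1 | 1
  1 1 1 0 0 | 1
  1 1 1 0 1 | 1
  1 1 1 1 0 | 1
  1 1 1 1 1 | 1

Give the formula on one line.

  ~a = 11111111111111110000000000000000
  ~e = 10101010101010101010101010101010
  (~e & b) = 00000000101010100000000010101010
  (~a | (~e & b)) = 11111111111111110000000010101010
  (e | c) = 01011111010111110101111101011111
  ((~a | (~e & b)) | (e | c)) = 11111111111111110101111111111111

((~a | (~e & b)) | (e | c))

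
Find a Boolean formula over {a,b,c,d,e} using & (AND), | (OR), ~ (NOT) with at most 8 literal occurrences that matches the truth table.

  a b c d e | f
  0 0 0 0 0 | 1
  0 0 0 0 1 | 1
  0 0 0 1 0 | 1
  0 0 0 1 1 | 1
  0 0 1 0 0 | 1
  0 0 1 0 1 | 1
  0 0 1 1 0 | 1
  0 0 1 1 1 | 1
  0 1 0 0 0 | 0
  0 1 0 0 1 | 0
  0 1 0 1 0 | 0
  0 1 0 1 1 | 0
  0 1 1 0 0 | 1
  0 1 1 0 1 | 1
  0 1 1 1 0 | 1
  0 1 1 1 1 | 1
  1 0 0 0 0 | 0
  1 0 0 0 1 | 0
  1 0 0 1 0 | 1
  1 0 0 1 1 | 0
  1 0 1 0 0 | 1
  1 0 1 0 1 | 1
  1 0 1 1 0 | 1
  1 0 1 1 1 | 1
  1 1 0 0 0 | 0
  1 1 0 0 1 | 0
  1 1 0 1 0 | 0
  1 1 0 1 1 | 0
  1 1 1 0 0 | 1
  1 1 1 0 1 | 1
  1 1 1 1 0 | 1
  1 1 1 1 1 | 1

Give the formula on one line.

  ~b = 11111111000000001111111100000000
  (c | ~b) = 11111111000011111111111100001111
  (a & c) = 00000000000000000000111100001111
  ~e = 10101010101010101010101010101010
  (d & ~e) = 00100010001000100010001000100010
  ~a = 11111111111111110000000000000000
  (~a | b) = 11111111111111110000000011111111
  ((d & ~e) | (~a | b)) = 11111111111111110010001011111111
  ((a & c) | ((d & ~e) | (~a | b))) = 11111111111111110010111111111111
  ((c | ~b) & ((a & c) | ((d & ~e) | (~a | b)))) = 11111111000011110010111100001111

((c | ~b) & ((a & c) | ((d & ~e) | (~a | b))))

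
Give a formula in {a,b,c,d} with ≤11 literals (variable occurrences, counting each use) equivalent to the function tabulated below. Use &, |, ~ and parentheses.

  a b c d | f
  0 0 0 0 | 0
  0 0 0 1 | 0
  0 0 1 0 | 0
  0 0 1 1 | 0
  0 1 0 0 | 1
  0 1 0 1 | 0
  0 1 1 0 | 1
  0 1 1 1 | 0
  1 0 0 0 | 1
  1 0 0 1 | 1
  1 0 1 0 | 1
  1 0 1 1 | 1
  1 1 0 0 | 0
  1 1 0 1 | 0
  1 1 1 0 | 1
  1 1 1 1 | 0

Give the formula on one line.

  ~d = 1010101010101010
  (c & ~d) = 0010001000100010
  ~a = 1111111100000000
  ~b = 1111000011110000
  (~a | ~b) = 1111111111110000
  ((c & ~d) | (~a | ~b)) = 1111111111110010
  (a | ~b) = 1111000011111111
  (~d | (a | ~b)) = 1111101011111111
  (b | a) = 0000111111111111
  ((~d | (a | ~b)) & (b | a)) = 0000101011111111
  (((c & ~d) | (~a | ~b)) & ((~d | (a | ~b)) & (b | a))) = 0000101011110010

(((c & ~d) | (~a | ~b)) & ((~d | (a | ~b)) & (b | a)))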